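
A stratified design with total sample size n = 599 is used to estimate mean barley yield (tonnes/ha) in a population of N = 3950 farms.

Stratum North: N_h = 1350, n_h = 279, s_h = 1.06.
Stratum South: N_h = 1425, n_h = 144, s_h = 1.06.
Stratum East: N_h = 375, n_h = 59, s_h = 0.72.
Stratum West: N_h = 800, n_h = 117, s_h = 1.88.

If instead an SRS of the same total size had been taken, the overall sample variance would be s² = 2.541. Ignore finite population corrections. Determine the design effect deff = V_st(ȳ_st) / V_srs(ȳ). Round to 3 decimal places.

deff ≈ 0.661

V̂(ȳ_st) = Σ W_h² s_h²/n_h, with W_h = N_h/N and N = 3950:
  stratum North: (1350/3950)²·1.06²/279 = 0.000470415
  stratum South: (1425/3950)²·1.06²/144 = 0.00101551
  stratum East: (375/3950)²·0.72²/59 = 7.9192e-05
  stratum West: (800/3950)²·1.88²/117 = 0.00123913
V_st = 0.00280424
V_srs = s²/n = 2.541/599 = 0.00424207
deff = V_st / V_srs = 0.00280424/0.00424207 = 0.6611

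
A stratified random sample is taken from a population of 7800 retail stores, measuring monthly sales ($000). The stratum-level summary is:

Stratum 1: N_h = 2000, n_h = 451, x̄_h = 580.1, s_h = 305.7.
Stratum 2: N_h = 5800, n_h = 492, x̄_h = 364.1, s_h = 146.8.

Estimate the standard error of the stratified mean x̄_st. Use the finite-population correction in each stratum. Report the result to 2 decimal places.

V̂(x̄_st) = Σ W_h² (1 − n_h/N_h) s_h²/n_h, with W_h = N_h/N and N = 7800:
  stratum 1: (2000/7800)²·(1 − 451/2000)·305.7²/451 = 10.5513
  stratum 2: (5800/7800)²·(1 − 492/5800)·146.8²/492 = 22.1644
V̂(x̄_st) = 32.7158
SE(x̄_st) = √32.7158 = 5.71977

SE(x̄_st) ≈ 5.72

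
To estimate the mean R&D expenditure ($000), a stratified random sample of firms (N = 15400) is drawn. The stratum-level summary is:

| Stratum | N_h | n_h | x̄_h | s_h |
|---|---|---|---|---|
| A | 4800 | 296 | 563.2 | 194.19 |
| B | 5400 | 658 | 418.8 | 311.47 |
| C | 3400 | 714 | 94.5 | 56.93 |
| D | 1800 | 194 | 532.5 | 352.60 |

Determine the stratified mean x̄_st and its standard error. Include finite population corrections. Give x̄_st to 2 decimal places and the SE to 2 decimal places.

x̄_st = Σ W_h x̄_h = (4800·563.2 + 5400·418.8 + 3400·94.5 + 1800·532.5)/15400 = 405.49870
V̂(x̄_st) = Σ W_h² (1 − n_h/N_h) s_h²/n_h, with W_h = N_h/N and N = 15400:
  stratum A: (4800/15400)²·(1 − 296/4800)·194.19²/296 = 11.6134
  stratum B: (5400/15400)²·(1 − 658/5400)·311.47²/658 = 15.9192
  stratum C: (3400/15400)²·(1 − 714/3400)·56.93²/714 = 0.174794
  stratum D: (1800/15400)²·(1 − 194/1800)·352.60²/194 = 7.81159
V̂(x̄_st) = 35.519
SE(x̄_st) = √35.519 = 5.95978

x̄_st ≈ 405.50, SE ≈ 5.96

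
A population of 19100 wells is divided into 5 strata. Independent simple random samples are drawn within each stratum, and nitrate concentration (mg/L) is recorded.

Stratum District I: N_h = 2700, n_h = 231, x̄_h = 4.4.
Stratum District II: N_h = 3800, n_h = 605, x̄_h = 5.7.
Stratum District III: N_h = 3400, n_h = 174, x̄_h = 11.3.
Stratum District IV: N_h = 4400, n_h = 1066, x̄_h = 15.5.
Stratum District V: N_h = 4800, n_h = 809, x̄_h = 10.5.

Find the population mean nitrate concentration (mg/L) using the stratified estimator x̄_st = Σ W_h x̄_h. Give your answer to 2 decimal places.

N = Σ N_h = 19100. Stratum weights W_h = N_h/N.
x̄_st = (2700·4.4 + 3800·5.7 + 3400·11.3 + 4400·15.5 + 4800·10.5) / 19100 = 9.9770

x̄_st ≈ 9.98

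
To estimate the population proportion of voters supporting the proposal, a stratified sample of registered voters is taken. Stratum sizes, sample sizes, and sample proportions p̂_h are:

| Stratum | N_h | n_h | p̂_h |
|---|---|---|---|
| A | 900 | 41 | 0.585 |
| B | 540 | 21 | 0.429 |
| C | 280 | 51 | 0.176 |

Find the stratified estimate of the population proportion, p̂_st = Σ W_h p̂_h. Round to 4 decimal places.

N = 1720; stratum weights W_h = N_h/N.
p̂_st = Σ W_h p̂_h = (900·0.585 + 540·0.429 + 280·0.176)/1720 = 0.46944

p̂_st ≈ 0.4694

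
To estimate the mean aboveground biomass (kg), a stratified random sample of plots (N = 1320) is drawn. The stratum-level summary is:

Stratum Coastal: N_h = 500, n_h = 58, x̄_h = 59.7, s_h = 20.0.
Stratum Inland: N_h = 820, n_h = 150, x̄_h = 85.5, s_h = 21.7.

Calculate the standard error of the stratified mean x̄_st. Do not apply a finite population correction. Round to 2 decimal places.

V̂(x̄_st) = Σ W_h² s_h²/n_h, with W_h = N_h/N and N = 1320:
  stratum Coastal: (500/1320)²·20.0²/58 = 0.989519
  stratum Inland: (820/1320)²·21.7²/150 = 1.21146
V̂(x̄_st) = 2.20098
SE(x̄_st) = √2.20098 = 1.48357

SE(x̄_st) ≈ 1.48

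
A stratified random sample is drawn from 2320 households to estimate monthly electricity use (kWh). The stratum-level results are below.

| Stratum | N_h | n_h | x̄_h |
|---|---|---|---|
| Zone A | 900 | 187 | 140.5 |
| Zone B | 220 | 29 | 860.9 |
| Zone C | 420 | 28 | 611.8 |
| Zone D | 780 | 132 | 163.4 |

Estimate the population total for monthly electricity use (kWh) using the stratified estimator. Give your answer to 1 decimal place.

τ̂_st = Σ N_h x̄_h = 900·140.5 + 220·860.9 + 420·611.8 + 780·163.4 = 700256.0

τ̂_st ≈ 700256.0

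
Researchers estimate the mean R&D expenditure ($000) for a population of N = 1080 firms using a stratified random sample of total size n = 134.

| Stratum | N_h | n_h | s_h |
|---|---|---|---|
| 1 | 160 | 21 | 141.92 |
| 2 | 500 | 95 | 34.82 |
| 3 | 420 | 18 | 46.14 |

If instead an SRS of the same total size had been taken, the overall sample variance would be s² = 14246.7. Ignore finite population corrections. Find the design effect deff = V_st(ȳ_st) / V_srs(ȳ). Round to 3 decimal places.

V̂(ȳ_st) = Σ W_h² s_h²/n_h, with W_h = N_h/N and N = 1080:
  stratum 1: (160/1080)²·141.92²/21 = 21.0504
  stratum 2: (500/1080)²·34.82²/95 = 2.73544
  stratum 3: (420/1080)²·46.14²/18 = 17.8868
V_st = 41.6727
V_srs = s²/n = 14246.7/134 = 106.319
deff = V_st / V_srs = 41.6727/106.319 = 0.3920

deff ≈ 0.392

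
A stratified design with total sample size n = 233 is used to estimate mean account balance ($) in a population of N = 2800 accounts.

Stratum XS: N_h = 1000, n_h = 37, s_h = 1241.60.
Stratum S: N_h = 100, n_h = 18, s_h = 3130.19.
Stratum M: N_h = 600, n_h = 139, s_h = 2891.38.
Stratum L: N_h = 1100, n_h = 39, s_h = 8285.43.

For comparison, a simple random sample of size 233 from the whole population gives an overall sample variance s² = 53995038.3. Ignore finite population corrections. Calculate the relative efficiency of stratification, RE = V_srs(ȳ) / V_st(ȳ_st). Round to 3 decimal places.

V̂(ȳ_st) = Σ W_h² s_h²/n_h, with W_h = N_h/N and N = 2800:
  stratum XS: (1000/2800)²·1241.60²/37 = 5314.29
  stratum S: (100/2800)²·3130.19²/18 = 694.309
  stratum M: (600/2800)²·2891.38²/139 = 2761.73
  stratum L: (1100/2800)²·8285.43²/39 = 271666
V_st = 280436
V_srs = s²/n = 53995038.3/233 = 231738
Relative efficiency = V_srs / V_st = 231738/280436 = 0.8264

RE ≈ 0.826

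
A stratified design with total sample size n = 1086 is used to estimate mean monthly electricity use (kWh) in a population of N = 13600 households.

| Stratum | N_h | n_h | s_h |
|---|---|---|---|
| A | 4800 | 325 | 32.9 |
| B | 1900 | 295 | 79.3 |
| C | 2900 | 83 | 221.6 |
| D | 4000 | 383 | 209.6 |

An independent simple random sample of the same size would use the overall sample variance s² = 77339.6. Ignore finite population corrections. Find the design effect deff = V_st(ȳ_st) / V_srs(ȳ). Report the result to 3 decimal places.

V̂(ȳ_st) = Σ W_h² s_h²/n_h, with W_h = N_h/N and N = 13600:
  stratum A: (4800/13600)²·32.9²/325 = 0.414871
  stratum B: (1900/13600)²·79.3²/295 = 0.416058
  stratum C: (2900/13600)²·221.6²/83 = 26.9017
  stratum D: (4000/13600)²·209.6²/383 = 9.92261
V_st = 37.6552
V_srs = s²/n = 77339.6/1086 = 71.2151
deff = V_st / V_srs = 37.6552/71.2151 = 0.5288

deff ≈ 0.529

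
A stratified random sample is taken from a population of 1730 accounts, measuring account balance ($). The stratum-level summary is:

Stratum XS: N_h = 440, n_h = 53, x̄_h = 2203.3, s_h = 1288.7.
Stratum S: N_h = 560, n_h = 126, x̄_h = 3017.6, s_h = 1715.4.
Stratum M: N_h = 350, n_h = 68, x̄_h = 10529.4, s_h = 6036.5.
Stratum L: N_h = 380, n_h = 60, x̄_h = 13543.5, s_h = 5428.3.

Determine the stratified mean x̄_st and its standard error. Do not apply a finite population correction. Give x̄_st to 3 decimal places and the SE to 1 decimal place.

x̄_st ≈ 6642.271, SE ≈ 223.8

x̄_st = Σ W_h x̄_h = (440·2203.3 + 560·3017.6 + 350·10529.4 + 380·13543.5)/1730 = 6642.27052
V̂(x̄_st) = Σ W_h² s_h²/n_h, with W_h = N_h/N and N = 1730:
  stratum XS: (440/1730)²·1288.7²/53 = 2026.94
  stratum S: (560/1730)²·1715.4²/126 = 2447.06
  stratum M: (350/1730)²·6036.5²/68 = 21933.4
  stratum L: (380/1730)²·5428.3²/60 = 23694.7
V̂(x̄_st) = 50102.1
SE(x̄_st) = √50102.1 = 223.835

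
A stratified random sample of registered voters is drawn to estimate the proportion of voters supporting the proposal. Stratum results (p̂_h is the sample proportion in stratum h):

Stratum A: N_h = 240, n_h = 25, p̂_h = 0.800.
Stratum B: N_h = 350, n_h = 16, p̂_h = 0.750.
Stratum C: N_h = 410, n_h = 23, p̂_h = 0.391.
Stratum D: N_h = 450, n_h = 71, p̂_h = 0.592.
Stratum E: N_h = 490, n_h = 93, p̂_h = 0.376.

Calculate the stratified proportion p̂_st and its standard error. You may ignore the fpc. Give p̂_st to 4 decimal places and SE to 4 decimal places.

p̂_st ≈ 0.5492, SE ≈ 0.0366

N = 1940; stratum weights W_h = N_h/N.
p̂_st = Σ W_h p̂_h = (240·0.800 + 350·0.750 + 410·0.391 + 450·0.592 + 490·0.376)/1940 = 0.54920
V̂(p̂_st) = Σ W_h² p̂_h(1−p̂_h)/(n_h−1):
  stratum A: (240/1940)²·0.800·0.200/24 = 0.00010203
  stratum B: (350/1940)²·0.750·0.250/15 = 0.000406858
  stratum C: (410/1940)²·0.391·0.609/22 = 0.000483432
  stratum D: (450/1940)²·0.592·0.408/70 = 0.000185654
  stratum E: (490/1940)²·0.376·0.624/92 = 0.000162695
V̂(p̂_st) = 0.00134067; SE = √V̂ = 0.0366151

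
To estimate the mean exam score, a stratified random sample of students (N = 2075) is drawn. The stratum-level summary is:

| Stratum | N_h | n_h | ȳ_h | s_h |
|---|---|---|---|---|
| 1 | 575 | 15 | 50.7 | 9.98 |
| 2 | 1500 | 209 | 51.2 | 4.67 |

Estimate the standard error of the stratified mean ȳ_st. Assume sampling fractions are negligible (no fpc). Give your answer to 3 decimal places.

SE(ȳ_st) ≈ 0.751

V̂(ȳ_st) = Σ W_h² s_h²/n_h, with W_h = N_h/N and N = 2075:
  stratum 1: (575/2075)²·9.98²/15 = 0.509882
  stratum 2: (1500/2075)²·4.67²/209 = 0.0545298
V̂(ȳ_st) = 0.564411
SE(ȳ_st) = √0.564411 = 0.751273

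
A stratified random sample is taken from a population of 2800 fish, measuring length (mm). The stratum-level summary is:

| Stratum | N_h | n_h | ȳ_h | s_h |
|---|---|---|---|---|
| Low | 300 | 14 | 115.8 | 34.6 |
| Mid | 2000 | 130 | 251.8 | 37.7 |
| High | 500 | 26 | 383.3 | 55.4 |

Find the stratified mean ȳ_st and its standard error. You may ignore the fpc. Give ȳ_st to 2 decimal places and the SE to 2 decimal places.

ȳ_st = Σ W_h ȳ_h = (300·115.8 + 2000·251.8 + 500·383.3)/2800 = 260.71071
V̂(ȳ_st) = Σ W_h² s_h²/n_h, with W_h = N_h/N and N = 2800:
  stratum Low: (300/2800)²·34.6²/14 = 0.981636
  stratum Mid: (2000/2800)²·37.7²/130 = 5.57806
  stratum High: (500/2800)²·55.4²/26 = 3.76418
V̂(ȳ_st) = 10.3239
SE(ȳ_st) = √10.3239 = 3.21308

ȳ_st ≈ 260.71, SE ≈ 3.21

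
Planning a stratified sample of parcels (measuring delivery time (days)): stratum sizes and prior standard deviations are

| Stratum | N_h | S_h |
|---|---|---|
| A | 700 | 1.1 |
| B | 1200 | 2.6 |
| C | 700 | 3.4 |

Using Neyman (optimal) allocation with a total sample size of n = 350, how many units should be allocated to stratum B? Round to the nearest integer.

Neyman allocation: n_h = n · N_h S_h / Σ N_i S_i, with n = 350.
  stratum A: N_h·S_h = 700·1.1 = 770.00
  stratum B: N_h·S_h = 1200·2.6 = 3120.00
  stratum C: N_h·S_h = 700·3.4 = 2380.00
Σ N_h S_h = 6270.00
n for stratum B = 350·3120.00/6270.00 = 174.163 → 174

174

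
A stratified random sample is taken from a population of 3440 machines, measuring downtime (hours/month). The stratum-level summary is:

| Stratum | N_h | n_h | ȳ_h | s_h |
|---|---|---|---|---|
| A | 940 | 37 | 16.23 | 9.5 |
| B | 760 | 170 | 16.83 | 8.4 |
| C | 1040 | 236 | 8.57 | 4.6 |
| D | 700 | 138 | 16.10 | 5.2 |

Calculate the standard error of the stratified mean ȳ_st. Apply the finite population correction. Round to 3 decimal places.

V̂(ȳ_st) = Σ W_h² (1 − n_h/N_h) s_h²/n_h, with W_h = N_h/N and N = 3440:
  stratum A: (940/3440)²·(1 − 37/940)·9.5²/37 = 0.174962
  stratum B: (760/3440)²·(1 − 170/760)·8.4²/170 = 0.0157275
  stratum C: (1040/3440)²·(1 − 236/1040)·4.6²/236 = 0.00633543
  stratum D: (700/3440)²·(1 − 138/700)·5.2²/138 = 0.00651396
V̂(ȳ_st) = 0.203539
SE(ȳ_st) = √0.203539 = 0.451153

SE(ȳ_st) ≈ 0.451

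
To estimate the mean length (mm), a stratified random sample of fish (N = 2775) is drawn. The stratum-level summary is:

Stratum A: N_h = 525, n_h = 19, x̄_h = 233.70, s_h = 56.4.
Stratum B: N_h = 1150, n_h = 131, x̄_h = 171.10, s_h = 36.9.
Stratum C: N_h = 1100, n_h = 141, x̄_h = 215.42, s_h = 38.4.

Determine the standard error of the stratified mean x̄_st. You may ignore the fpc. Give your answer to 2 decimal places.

V̂(x̄_st) = Σ W_h² s_h²/n_h, with W_h = N_h/N and N = 2775:
  stratum A: (525/2775)²·56.4²/19 = 5.99235
  stratum B: (1150/2775)²·36.9²/131 = 1.78505
  stratum C: (1100/2775)²·38.4²/141 = 1.64325
V̂(x̄_st) = 9.42065
SE(x̄_st) = √9.42065 = 3.06931

SE(x̄_st) ≈ 3.07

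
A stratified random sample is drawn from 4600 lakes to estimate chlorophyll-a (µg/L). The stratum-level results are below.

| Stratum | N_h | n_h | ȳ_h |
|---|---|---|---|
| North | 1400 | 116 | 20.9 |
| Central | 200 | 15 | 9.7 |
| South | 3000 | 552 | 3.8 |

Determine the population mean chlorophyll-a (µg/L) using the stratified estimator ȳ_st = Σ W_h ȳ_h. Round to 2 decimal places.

N = Σ N_h = 4600. Stratum weights W_h = N_h/N.
ȳ_st = (1400·20.9 + 200·9.7 + 3000·3.8) / 4600 = 9.2609

ȳ_st ≈ 9.26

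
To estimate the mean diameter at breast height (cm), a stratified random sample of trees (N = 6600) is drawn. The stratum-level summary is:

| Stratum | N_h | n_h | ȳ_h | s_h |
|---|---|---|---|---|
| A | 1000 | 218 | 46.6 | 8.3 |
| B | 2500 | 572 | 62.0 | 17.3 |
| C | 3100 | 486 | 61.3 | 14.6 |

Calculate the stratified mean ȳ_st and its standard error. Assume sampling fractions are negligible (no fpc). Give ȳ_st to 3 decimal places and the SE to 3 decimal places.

ȳ_st ≈ 59.338, SE ≈ 0.423

ȳ_st = Σ W_h ȳ_h = (1000·46.6 + 2500·62.0 + 3100·61.3)/6600 = 59.33788
V̂(ȳ_st) = Σ W_h² s_h²/n_h, with W_h = N_h/N and N = 6600:
  stratum A: (1000/6600)²·8.3²/218 = 0.00725457
  stratum B: (2500/6600)²·17.3²/572 = 0.0750738
  stratum C: (3100/6600)²·14.6²/486 = 0.096762
V̂(ȳ_st) = 0.17909
SE(ȳ_st) = √0.17909 = 0.423191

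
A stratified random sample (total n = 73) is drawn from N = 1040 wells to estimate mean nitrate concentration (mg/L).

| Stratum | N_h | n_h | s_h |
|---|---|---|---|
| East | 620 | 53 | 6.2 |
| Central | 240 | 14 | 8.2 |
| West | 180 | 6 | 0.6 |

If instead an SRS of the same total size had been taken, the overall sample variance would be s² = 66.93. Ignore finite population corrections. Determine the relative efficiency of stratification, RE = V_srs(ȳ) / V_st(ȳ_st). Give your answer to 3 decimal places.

RE ≈ 1.779

V̂(ȳ_st) = Σ W_h² s_h²/n_h, with W_h = N_h/N and N = 1040:
  stratum East: (620/1040)²·6.2²/53 = 0.257765
  stratum Central: (240/1040)²·8.2²/14 = 0.255773
  stratum West: (180/1040)²·0.6²/6 = 0.00179734
V_st = 0.515336
V_srs = s²/n = 66.93/73 = 0.916849
Relative efficiency = V_srs / V_st = 0.916849/0.515336 = 1.7791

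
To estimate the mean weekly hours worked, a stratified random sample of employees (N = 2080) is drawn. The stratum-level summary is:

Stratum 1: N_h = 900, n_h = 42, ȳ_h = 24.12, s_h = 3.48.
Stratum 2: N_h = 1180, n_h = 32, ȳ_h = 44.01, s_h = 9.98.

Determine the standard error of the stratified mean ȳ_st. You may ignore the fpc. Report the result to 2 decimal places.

V̂(ȳ_st) = Σ W_h² s_h²/n_h, with W_h = N_h/N and N = 2080:
  stratum 1: (900/2080)²·3.48²/42 = 0.0539843
  stratum 2: (1180/2080)²·9.98²/32 = 1.00172
V̂(ȳ_st) = 1.05571
SE(ȳ_st) = √1.05571 = 1.02748

SE(ȳ_st) ≈ 1.03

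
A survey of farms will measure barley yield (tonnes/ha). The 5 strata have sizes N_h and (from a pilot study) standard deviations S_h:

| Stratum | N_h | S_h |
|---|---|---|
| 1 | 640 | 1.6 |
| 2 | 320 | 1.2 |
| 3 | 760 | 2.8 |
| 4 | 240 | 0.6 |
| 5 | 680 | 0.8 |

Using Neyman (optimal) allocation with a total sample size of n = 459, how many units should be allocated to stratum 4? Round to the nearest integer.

Neyman allocation: n_h = n · N_h S_h / Σ N_i S_i, with n = 459.
  stratum 1: N_h·S_h = 640·1.6 = 1024.00
  stratum 2: N_h·S_h = 320·1.2 = 384.00
  stratum 3: N_h·S_h = 760·2.8 = 2128.00
  stratum 4: N_h·S_h = 240·0.6 = 144.00
  stratum 5: N_h·S_h = 680·0.8 = 544.00
Σ N_h S_h = 4224.00
n for stratum 4 = 459·144.00/4224.00 = 15.648 → 16

16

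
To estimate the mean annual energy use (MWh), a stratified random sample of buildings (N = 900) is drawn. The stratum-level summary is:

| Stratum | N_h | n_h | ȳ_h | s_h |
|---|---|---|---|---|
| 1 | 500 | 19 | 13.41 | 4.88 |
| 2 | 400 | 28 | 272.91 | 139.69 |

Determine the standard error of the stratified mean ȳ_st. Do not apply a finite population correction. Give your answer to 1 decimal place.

V̂(ȳ_st) = Σ W_h² s_h²/n_h, with W_h = N_h/N and N = 900:
  stratum 1: (500/900)²·4.88²/19 = 0.386849
  stratum 2: (400/900)²·139.69²/28 = 137.66
V̂(ȳ_st) = 138.047
SE(ȳ_st) = √138.047 = 11.7493

SE(ȳ_st) ≈ 11.7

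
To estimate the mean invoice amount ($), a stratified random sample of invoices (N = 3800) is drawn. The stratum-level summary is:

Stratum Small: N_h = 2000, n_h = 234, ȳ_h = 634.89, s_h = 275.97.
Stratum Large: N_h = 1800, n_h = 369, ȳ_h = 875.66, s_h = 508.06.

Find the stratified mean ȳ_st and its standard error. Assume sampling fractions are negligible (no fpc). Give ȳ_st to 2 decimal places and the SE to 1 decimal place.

ȳ_st ≈ 748.94, SE ≈ 15.7

ȳ_st = Σ W_h ȳ_h = (2000·634.89 + 1800·875.66)/3800 = 748.93895
V̂(ȳ_st) = Σ W_h² s_h²/n_h, with W_h = N_h/N and N = 3800:
  stratum Small: (2000/3800)²·275.97²/234 = 90.1573
  stratum Large: (1800/3800)²·508.06²/369 = 156.957
V̂(ȳ_st) = 247.115
SE(ȳ_st) = √247.115 = 15.7199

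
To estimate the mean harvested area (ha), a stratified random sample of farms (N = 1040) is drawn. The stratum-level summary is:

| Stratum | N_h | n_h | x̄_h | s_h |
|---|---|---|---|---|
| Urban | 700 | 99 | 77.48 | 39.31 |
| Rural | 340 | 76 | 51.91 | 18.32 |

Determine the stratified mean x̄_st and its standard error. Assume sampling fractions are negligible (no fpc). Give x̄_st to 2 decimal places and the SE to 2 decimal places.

x̄_st ≈ 69.12, SE ≈ 2.75

x̄_st = Σ W_h x̄_h = (700·77.48 + 340·51.91)/1040 = 69.12058
V̂(x̄_st) = Σ W_h² s_h²/n_h, with W_h = N_h/N and N = 1040:
  stratum Urban: (700/1040)²·39.31²/99 = 7.07132
  stratum Rural: (340/1040)²·18.32²/76 = 0.471985
V̂(x̄_st) = 7.5433
SE(x̄_st) = √7.5433 = 2.74651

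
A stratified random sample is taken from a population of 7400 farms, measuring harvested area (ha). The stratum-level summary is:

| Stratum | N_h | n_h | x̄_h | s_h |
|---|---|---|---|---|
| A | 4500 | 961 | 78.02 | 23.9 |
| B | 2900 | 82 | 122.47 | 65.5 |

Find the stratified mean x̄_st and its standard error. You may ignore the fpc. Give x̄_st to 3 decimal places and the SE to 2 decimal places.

x̄_st = Σ W_h x̄_h = (4500·78.02 + 2900·122.47)/7400 = 95.43959
V̂(x̄_st) = Σ W_h² s_h²/n_h, with W_h = N_h/N and N = 7400:
  stratum A: (4500/7400)²·23.9²/961 = 0.219803
  stratum B: (2900/7400)²·65.5²/82 = 8.03529
V̂(x̄_st) = 8.25509
SE(x̄_st) = √8.25509 = 2.87317

x̄_st ≈ 95.440, SE ≈ 2.87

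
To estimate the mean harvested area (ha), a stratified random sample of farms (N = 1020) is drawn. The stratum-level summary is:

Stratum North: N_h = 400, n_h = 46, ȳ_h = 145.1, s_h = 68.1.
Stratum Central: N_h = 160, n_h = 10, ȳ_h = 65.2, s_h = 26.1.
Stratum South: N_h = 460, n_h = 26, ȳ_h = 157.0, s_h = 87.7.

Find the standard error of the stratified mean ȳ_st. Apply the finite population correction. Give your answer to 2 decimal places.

V̂(ȳ_st) = Σ W_h² (1 − n_h/N_h) s_h²/n_h, with W_h = N_h/N and N = 1020:
  stratum North: (400/1020)²·(1 − 46/400)·68.1²/46 = 13.7214
  stratum Central: (160/1020)²·(1 − 10/160)·26.1²/10 = 1.57142
  stratum South: (460/1020)²·(1 − 26/460)·87.7²/26 = 56.764
V̂(ȳ_st) = 72.0569
SE(ȳ_st) = √72.0569 = 8.48863

SE(ȳ_st) ≈ 8.49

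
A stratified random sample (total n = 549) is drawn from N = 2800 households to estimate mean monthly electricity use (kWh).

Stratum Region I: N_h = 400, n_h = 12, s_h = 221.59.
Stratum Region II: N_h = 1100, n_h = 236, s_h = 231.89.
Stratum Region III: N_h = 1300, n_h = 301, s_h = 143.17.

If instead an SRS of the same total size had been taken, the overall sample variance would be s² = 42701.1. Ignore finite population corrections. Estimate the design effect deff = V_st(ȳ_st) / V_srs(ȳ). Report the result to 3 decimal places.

V̂(ȳ_st) = Σ W_h² s_h²/n_h, with W_h = N_h/N and N = 2800:
  stratum Region I: (400/2800)²·221.59²/12 = 83.507
  stratum Region II: (1100/2800)²·231.89²/236 = 35.1659
  stratum Region III: (1300/2800)²·143.17²/301 = 14.6794
V_st = 133.352
V_srs = s²/n = 42701.1/549 = 77.7798
deff = V_st / V_srs = 133.352/77.7798 = 1.7145

deff ≈ 1.714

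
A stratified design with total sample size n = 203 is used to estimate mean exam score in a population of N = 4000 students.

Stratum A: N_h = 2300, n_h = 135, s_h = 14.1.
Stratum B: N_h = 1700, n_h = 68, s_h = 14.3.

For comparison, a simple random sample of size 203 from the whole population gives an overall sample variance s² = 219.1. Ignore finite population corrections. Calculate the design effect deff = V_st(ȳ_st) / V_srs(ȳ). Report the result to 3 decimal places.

V̂(ȳ_st) = Σ W_h² s_h²/n_h, with W_h = N_h/N and N = 4000:
  stratum A: (2300/4000)²·14.1²/135 = 0.4869
  stratum B: (1700/4000)²·14.3²/68 = 0.543177
V_st = 1.03008
V_srs = s²/n = 219.1/203 = 1.07931
deff = V_st / V_srs = 1.03008/1.07931 = 0.9544

deff ≈ 0.954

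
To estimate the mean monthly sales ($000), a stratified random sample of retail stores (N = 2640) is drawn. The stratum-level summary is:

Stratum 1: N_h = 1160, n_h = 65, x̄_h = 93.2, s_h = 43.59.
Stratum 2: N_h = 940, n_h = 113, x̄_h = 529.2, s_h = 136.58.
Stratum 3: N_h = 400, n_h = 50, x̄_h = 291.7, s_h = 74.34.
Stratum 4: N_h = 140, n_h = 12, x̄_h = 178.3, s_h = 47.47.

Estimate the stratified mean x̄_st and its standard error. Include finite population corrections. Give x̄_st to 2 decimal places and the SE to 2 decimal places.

x̄_st ≈ 283.03, SE ≈ 5.14

x̄_st = Σ W_h x̄_h = (1160·93.2 + 940·529.2 + 400·291.7 + 140·178.3)/2640 = 283.03106
V̂(x̄_st) = Σ W_h² (1 − n_h/N_h) s_h²/n_h, with W_h = N_h/N and N = 2640:
  stratum 1: (1160/2640)²·(1 − 65/1160)·43.59²/65 = 5.32751
  stratum 2: (940/2640)²·(1 − 113/940)·136.58²/113 = 18.4129
  stratum 3: (400/2640)²·(1 − 50/400)·74.34²/50 = 2.22022
  stratum 4: (140/2640)²·(1 − 12/140)·47.47²/12 = 0.482822
V̂(x̄_st) = 26.4434
SE(x̄_st) = √26.4434 = 5.14232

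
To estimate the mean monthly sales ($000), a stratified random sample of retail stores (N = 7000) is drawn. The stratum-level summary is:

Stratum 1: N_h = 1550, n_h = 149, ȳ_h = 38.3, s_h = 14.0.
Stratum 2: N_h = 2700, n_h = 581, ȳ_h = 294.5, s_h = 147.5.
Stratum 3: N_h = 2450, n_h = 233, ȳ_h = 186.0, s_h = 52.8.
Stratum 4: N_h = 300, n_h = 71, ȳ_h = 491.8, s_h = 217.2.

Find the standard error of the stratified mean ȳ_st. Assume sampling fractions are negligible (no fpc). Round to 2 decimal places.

V̂(ȳ_st) = Σ W_h² s_h²/n_h, with W_h = N_h/N and N = 7000:
  stratum 1: (1550/7000)²·14.0²/149 = 0.0644966
  stratum 2: (2700/7000)²·147.5²/581 = 5.57108
  stratum 3: (2450/7000)²·52.8²/233 = 1.46571
  stratum 4: (300/7000)²·217.2²/71 = 1.22042
V̂(ȳ_st) = 8.3217
SE(ȳ_st) = √8.3217 = 2.88474

SE(ȳ_st) ≈ 2.88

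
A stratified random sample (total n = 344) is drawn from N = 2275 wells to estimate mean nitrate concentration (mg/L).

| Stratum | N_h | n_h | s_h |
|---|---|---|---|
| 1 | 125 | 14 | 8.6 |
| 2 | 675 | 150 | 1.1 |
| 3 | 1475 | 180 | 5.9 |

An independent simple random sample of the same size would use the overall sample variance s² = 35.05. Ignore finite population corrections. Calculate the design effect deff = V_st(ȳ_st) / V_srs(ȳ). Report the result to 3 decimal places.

V̂(ȳ_st) = Σ W_h² s_h²/n_h, with W_h = N_h/N and N = 2275:
  stratum 1: (125/2275)²·8.6²/14 = 0.0159487
  stratum 2: (675/2275)²·1.1²/150 = 0.000710132
  stratum 3: (1475/2275)²·5.9²/180 = 0.0812929
V_st = 0.0979518
V_srs = s²/n = 35.05/344 = 0.10189
deff = V_st / V_srs = 0.0979518/0.10189 = 0.9614

deff ≈ 0.961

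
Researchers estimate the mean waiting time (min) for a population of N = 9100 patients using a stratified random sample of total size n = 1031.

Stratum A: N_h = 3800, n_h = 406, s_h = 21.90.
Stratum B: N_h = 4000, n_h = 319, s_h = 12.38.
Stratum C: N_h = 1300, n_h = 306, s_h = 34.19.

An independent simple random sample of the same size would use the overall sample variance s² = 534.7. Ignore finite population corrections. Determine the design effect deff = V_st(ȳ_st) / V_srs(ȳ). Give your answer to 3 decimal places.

deff ≈ 0.727

V̂(ȳ_st) = Σ W_h² s_h²/n_h, with W_h = N_h/N and N = 9100:
  stratum A: (3800/9100)²·21.90²/406 = 0.20599
  stratum B: (4000/9100)²·12.38²/319 = 0.0928299
  stratum C: (1300/9100)²·34.19²/306 = 0.0779616
V_st = 0.376782
V_srs = s²/n = 534.7/1031 = 0.518623
deff = V_st / V_srs = 0.376782/0.518623 = 0.7265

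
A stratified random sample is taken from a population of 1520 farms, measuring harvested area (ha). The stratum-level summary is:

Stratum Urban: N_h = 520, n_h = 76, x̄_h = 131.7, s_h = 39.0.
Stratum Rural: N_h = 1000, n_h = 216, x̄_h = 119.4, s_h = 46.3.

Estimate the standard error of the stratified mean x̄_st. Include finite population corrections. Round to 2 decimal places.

V̂(x̄_st) = Σ W_h² (1 − n_h/N_h) s_h²/n_h, with W_h = N_h/N and N = 1520:
  stratum Urban: (520/1520)²·(1 − 76/520)·39.0²/76 = 1.99993
  stratum Rural: (1000/1520)²·(1 − 216/1000)·46.3²/216 = 3.36773
V̂(x̄_st) = 5.36766
SE(x̄_st) = √5.36766 = 2.31682

SE(x̄_st) ≈ 2.32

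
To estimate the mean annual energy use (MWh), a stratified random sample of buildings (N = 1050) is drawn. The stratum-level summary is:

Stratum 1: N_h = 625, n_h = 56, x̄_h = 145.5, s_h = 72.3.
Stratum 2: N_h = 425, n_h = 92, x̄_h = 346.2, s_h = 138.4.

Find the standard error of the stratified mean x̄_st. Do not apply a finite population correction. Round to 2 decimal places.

SE(x̄_st) ≈ 8.20

V̂(x̄_st) = Σ W_h² s_h²/n_h, with W_h = N_h/N and N = 1050:
  stratum 1: (625/1050)²·72.3²/56 = 33.0727
  stratum 2: (425/1050)²·138.4²/92 = 34.1101
V̂(x̄_st) = 67.1829
SE(x̄_st) = √67.1829 = 8.19652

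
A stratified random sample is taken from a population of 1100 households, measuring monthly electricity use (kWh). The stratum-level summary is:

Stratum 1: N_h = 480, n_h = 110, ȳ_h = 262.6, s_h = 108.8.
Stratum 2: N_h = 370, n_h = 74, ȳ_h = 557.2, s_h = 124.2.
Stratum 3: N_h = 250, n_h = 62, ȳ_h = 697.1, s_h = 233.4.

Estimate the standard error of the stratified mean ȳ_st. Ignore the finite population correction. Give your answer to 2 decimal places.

SE(ȳ_st) ≈ 9.46

V̂(ȳ_st) = Σ W_h² s_h²/n_h, with W_h = N_h/N and N = 1100:
  stratum 1: (480/1100)²·108.8²/110 = 20.491
  stratum 2: (370/1100)²·124.2²/74 = 23.5847
  stratum 3: (250/1100)²·233.4²/62 = 45.3842
V̂(ȳ_st) = 89.4598
SE(ȳ_st) = √89.4598 = 9.45832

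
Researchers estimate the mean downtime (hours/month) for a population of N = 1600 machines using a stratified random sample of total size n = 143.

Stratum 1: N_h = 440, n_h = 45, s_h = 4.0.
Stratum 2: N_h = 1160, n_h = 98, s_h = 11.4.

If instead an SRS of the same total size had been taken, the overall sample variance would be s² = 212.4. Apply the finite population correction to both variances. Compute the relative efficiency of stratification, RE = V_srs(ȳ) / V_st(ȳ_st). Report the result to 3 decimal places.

RE ≈ 2.042

V̂(ȳ_st) = Σ W_h² (1 − n_h/N_h) s_h²/n_h, with W_h = N_h/N and N = 1600:
  stratum 1: (440/1600)²·(1 − 45/440)·4.0²/45 = 0.0241389
  stratum 2: (1160/1600)²·(1 − 98/1160)·11.4²/98 = 0.638155
V_st = 0.662294
V_srs = (1 − 143/1600)·212.4/143 = 1.35256
Relative efficiency = V_srs / V_st = 1.35256/0.662294 = 2.0422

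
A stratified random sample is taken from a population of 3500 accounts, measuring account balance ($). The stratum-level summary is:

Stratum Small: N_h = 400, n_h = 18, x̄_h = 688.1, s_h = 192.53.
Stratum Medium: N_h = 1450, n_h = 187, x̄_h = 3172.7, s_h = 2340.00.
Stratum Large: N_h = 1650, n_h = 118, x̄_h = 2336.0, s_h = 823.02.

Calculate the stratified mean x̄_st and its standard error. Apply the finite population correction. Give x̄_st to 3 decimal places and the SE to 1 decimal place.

x̄_st = Σ W_h x̄_h = (400·688.1 + 1450·3172.7 + 1650·2336.0)/3500 = 2494.30143
V̂(x̄_st) = Σ W_h² (1 − n_h/N_h) s_h²/n_h, with W_h = N_h/N and N = 3500:
  stratum Small: (400/3500)²·(1 − 18/400)·192.53²/18 = 25.6869
  stratum Medium: (1450/3500)²·(1 − 187/1450)·2340.00²/187 = 4377.49
  stratum Large: (1650/3500)²·(1 − 118/1650)·823.02²/118 = 1184.53
V̂(x̄_st) = 5587.71
SE(x̄_st) = √5587.71 = 74.751

x̄_st ≈ 2494.301, SE ≈ 74.8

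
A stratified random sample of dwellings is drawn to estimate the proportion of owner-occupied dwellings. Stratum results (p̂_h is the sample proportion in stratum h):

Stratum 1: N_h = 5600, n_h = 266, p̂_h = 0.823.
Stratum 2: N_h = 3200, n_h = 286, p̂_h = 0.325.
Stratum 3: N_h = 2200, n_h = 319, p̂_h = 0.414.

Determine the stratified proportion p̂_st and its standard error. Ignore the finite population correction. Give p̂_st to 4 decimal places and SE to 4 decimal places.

N = 11000; stratum weights W_h = N_h/N.
p̂_st = Σ W_h p̂_h = (5600·0.823 + 3200·0.325 + 2200·0.414)/11000 = 0.59633
V̂(p̂_st) = Σ W_h² p̂_h(1−p̂_h)/(n_h−1):
  stratum 1: (5600/11000)²·0.823·0.177/265 = 0.000142468
  stratum 2: (3200/11000)²·0.325·0.675/285 = 6.51414e-05
  stratum 3: (2200/11000)²·0.414·0.586/318 = 3.05162e-05
V̂(p̂_st) = 0.000238126; SE = √V̂ = 0.0154313

p̂_st ≈ 0.5963, SE ≈ 0.0154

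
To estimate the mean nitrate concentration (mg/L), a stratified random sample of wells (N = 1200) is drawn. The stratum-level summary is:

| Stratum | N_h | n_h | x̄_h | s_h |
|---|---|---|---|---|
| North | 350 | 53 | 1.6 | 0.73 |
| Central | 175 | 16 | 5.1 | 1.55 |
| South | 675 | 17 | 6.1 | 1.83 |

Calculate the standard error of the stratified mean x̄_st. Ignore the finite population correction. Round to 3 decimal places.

V̂(x̄_st) = Σ W_h² s_h²/n_h, with W_h = N_h/N and N = 1200:
  stratum North: (350/1200)²·0.73²/53 = 0.000855349
  stratum Central: (175/1200)²·1.55²/16 = 0.00319343
  stratum South: (675/1200)²·1.83²/17 = 0.0623302
V̂(x̄_st) = 0.0663789
SE(x̄_st) = √0.0663789 = 0.257641

SE(x̄_st) ≈ 0.258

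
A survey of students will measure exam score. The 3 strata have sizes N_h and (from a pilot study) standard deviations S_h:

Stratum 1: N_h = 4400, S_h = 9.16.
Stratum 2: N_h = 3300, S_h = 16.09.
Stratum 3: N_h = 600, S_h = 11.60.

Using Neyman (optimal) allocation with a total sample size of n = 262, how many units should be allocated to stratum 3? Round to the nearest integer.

18

Neyman allocation: n_h = n · N_h S_h / Σ N_i S_i, with n = 262.
  stratum 1: N_h·S_h = 4400·9.16 = 40304.00
  stratum 2: N_h·S_h = 3300·16.09 = 53097.00
  stratum 3: N_h·S_h = 600·11.60 = 6960.00
Σ N_h S_h = 100361.00
n for stratum 3 = 262·6960.00/100361.00 = 18.170 → 18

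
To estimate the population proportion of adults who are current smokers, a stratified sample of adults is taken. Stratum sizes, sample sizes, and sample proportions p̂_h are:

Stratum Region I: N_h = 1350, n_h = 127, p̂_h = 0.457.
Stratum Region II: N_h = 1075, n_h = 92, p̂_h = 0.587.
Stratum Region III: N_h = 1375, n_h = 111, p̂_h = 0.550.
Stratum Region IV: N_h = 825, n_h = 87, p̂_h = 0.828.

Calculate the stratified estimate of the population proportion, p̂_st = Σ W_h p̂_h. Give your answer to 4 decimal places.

p̂_st ≈ 0.5810

N = 4625; stratum weights W_h = N_h/N.
p̂_st = Σ W_h p̂_h = (1350·0.457 + 1075·0.587 + 1375·0.550 + 825·0.828)/4625 = 0.58104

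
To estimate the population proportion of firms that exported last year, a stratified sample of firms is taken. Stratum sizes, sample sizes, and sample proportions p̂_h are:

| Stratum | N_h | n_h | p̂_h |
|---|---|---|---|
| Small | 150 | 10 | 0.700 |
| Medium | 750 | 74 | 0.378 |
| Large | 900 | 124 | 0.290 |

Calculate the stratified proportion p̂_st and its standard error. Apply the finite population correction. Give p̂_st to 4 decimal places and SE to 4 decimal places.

p̂_st ≈ 0.3608, SE ≈ 0.0319

N = 1800; stratum weights W_h = N_h/N.
p̂_st = Σ W_h p̂_h = (150·0.700 + 750·0.378 + 900·0.290)/1800 = 0.36083
V̂(p̂_st) = Σ W_h² (1 − n_h/N_h) p̂_h(1−p̂_h)/(n_h−1):
  stratum Small: (150/1800)²·(1 − 10/150)·0.700·0.300/9 = 0.000151235
  stratum Medium: (750/1800)²·(1 − 74/750)·0.378·0.622/73 = 0.00050399
  stratum Large: (900/1800)²·(1 − 124/900)·0.290·0.710/123 = 0.000360836
V̂(p̂_st) = 0.00101606; SE = √V̂ = 0.0318757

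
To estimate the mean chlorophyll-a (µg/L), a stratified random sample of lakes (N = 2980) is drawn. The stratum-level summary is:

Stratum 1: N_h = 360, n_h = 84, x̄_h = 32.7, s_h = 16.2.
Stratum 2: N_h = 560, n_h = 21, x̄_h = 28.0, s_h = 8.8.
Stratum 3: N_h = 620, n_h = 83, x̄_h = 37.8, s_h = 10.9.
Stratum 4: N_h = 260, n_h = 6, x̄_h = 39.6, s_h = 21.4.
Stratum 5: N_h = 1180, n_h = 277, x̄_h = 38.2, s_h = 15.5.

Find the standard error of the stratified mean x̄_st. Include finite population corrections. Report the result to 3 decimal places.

V̂(x̄_st) = Σ W_h² (1 − n_h/N_h) s_h²/n_h, with W_h = N_h/N and N = 2980:
  stratum 1: (360/2980)²·(1 − 84/360)·16.2²/84 = 0.0349566
  stratum 2: (560/2980)²·(1 − 21/560)·8.8²/21 = 0.12534
  stratum 3: (620/2980)²·(1 − 83/620)·10.9²/83 = 0.0536671
  stratum 4: (260/2980)²·(1 − 6/260)·21.4²/6 = 0.567611
  stratum 5: (1180/2980)²·(1 − 277/1180)·15.5²/277 = 0.104069
V̂(x̄_st) = 0.885644
SE(x̄_st) = √0.885644 = 0.941087

SE(x̄_st) ≈ 0.941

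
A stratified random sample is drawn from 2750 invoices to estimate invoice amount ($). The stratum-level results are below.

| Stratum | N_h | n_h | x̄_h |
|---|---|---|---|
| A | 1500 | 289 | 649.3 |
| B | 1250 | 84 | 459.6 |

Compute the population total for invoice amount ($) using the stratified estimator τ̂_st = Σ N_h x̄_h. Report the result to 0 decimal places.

τ̂_st ≈ 1548450

τ̂_st = Σ N_h x̄_h = 1500·649.3 + 1250·459.6 = 1548450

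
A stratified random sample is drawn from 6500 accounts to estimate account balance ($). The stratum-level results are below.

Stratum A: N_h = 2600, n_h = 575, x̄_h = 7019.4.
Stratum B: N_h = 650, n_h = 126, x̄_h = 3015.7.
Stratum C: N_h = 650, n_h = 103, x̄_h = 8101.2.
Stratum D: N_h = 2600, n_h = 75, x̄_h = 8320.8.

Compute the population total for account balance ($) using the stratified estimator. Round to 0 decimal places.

τ̂_st = Σ N_h x̄_h = 2600·7019.4 + 650·3015.7 + 650·8101.2 + 2600·8320.8 = 47110505

τ̂_st ≈ 47110505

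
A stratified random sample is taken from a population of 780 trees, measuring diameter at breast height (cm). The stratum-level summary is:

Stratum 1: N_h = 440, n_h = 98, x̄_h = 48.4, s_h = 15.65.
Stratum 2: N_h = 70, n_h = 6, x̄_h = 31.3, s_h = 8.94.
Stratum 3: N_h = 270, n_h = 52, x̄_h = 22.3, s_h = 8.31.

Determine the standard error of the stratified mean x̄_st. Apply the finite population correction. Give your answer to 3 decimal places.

SE(x̄_st) ≈ 0.919

V̂(x̄_st) = Σ W_h² (1 − n_h/N_h) s_h²/n_h, with W_h = N_h/N and N = 780:
  stratum 1: (440/780)²·(1 − 98/440)·15.65²/98 = 0.618148
  stratum 2: (70/780)²·(1 − 6/70)·8.94²/6 = 0.0980873
  stratum 3: (270/780)²·(1 − 52/270)·8.31²/52 = 0.128478
V̂(x̄_st) = 0.844713
SE(x̄_st) = √0.844713 = 0.919083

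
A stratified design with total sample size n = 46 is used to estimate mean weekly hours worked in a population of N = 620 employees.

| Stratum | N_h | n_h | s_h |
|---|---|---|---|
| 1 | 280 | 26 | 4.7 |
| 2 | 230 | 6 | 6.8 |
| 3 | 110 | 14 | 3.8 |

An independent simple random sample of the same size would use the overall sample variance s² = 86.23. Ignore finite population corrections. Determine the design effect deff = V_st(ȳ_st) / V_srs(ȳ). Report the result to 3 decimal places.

V̂(ȳ_st) = Σ W_h² s_h²/n_h, with W_h = N_h/N and N = 620:
  stratum 1: (280/620)²·4.7²/26 = 0.173283
  stratum 2: (230/620)²·6.8²/6 = 1.06057
  stratum 3: (110/620)²·3.8²/14 = 0.0324669
V_st = 1.26632
V_srs = s²/n = 86.23/46 = 1.87457
deff = V_st / V_srs = 1.26632/1.87457 = 0.6755

deff ≈ 0.676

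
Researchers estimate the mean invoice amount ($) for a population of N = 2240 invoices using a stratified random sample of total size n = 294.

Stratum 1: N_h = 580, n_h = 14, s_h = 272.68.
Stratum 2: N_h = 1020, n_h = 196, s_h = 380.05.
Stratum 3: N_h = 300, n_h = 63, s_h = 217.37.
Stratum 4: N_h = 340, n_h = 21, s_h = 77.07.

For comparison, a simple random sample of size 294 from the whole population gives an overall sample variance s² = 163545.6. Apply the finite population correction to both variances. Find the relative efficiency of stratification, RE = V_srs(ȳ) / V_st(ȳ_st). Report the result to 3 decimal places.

RE ≈ 0.991

V̂(ȳ_st) = Σ W_h² (1 − n_h/N_h) s_h²/n_h, with W_h = N_h/N and N = 2240:
  stratum 1: (580/2240)²·(1 − 14/580)·272.68²/14 = 347.478
  stratum 2: (1020/2240)²·(1 − 196/1020)·380.05²/196 = 123.44
  stratum 3: (300/2240)²·(1 − 63/300)·217.37²/63 = 10.6275
  stratum 4: (340/2240)²·(1 − 21/340)·77.07²/21 = 6.11399
V_st = 487.659
V_srs = (1 − 294/2240)·163545.6/294 = 483.266
Relative efficiency = V_srs / V_st = 483.266/487.659 = 0.9910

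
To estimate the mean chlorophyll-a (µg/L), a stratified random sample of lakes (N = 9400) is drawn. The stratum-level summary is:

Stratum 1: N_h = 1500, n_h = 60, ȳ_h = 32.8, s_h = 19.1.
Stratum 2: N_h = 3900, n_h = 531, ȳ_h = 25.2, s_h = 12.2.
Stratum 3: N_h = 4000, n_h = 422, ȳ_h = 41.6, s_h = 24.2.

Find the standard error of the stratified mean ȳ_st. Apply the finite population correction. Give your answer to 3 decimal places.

SE(ȳ_st) ≈ 0.644

V̂(ȳ_st) = Σ W_h² (1 − n_h/N_h) s_h²/n_h, with W_h = N_h/N and N = 9400:
  stratum 1: (1500/9400)²·(1 − 60/1500)·19.1²/60 = 0.148632
  stratum 2: (3900/9400)²·(1 − 531/3900)·12.2²/531 = 0.0416807
  stratum 3: (4000/9400)²·(1 − 422/4000)·24.2²/422 = 0.224783
V̂(ȳ_st) = 0.415096
SE(ȳ_st) = √0.415096 = 0.644279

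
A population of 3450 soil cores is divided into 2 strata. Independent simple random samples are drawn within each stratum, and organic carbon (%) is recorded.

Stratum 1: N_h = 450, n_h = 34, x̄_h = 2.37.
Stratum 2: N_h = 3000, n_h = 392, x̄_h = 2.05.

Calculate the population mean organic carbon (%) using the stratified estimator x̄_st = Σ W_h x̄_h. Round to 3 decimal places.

N = Σ N_h = 3450. Stratum weights W_h = N_h/N.
x̄_st = (450·2.37 + 3000·2.05) / 3450 = 2.09174

x̄_st ≈ 2.092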